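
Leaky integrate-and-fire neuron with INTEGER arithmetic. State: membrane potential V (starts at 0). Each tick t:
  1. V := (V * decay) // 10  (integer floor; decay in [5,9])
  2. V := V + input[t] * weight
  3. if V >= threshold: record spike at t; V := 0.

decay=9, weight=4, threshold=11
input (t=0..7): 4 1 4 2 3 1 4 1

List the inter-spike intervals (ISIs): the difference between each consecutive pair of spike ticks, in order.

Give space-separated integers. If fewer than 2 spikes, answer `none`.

t=0: input=4 -> V=0 FIRE
t=1: input=1 -> V=4
t=2: input=4 -> V=0 FIRE
t=3: input=2 -> V=8
t=4: input=3 -> V=0 FIRE
t=5: input=1 -> V=4
t=6: input=4 -> V=0 FIRE
t=7: input=1 -> V=4

Answer: 2 2 2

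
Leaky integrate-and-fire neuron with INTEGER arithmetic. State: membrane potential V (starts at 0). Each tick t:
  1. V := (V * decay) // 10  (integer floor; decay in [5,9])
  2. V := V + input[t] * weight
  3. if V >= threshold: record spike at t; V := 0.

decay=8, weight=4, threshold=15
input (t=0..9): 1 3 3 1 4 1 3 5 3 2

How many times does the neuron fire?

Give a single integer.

t=0: input=1 -> V=4
t=1: input=3 -> V=0 FIRE
t=2: input=3 -> V=12
t=3: input=1 -> V=13
t=4: input=4 -> V=0 FIRE
t=5: input=1 -> V=4
t=6: input=3 -> V=0 FIRE
t=7: input=5 -> V=0 FIRE
t=8: input=3 -> V=12
t=9: input=2 -> V=0 FIRE

Answer: 5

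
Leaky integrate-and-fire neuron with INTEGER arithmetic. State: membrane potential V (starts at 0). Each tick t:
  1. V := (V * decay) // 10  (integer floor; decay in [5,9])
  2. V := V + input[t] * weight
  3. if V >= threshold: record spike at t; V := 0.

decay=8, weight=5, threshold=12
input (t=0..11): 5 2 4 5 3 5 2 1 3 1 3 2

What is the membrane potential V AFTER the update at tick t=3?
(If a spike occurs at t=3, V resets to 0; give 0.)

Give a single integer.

Answer: 0

Derivation:
t=0: input=5 -> V=0 FIRE
t=1: input=2 -> V=10
t=2: input=4 -> V=0 FIRE
t=3: input=5 -> V=0 FIRE
t=4: input=3 -> V=0 FIRE
t=5: input=5 -> V=0 FIRE
t=6: input=2 -> V=10
t=7: input=1 -> V=0 FIRE
t=8: input=3 -> V=0 FIRE
t=9: input=1 -> V=5
t=10: input=3 -> V=0 FIRE
t=11: input=2 -> V=10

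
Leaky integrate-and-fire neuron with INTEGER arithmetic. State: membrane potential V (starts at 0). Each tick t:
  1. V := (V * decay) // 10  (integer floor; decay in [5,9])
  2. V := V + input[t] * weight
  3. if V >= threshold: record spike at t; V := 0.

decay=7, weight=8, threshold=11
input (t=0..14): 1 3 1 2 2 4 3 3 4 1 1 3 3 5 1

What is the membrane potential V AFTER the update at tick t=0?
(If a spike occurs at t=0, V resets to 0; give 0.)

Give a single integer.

t=0: input=1 -> V=8
t=1: input=3 -> V=0 FIRE
t=2: input=1 -> V=8
t=3: input=2 -> V=0 FIRE
t=4: input=2 -> V=0 FIRE
t=5: input=4 -> V=0 FIRE
t=6: input=3 -> V=0 FIRE
t=7: input=3 -> V=0 FIRE
t=8: input=4 -> V=0 FIRE
t=9: input=1 -> V=8
t=10: input=1 -> V=0 FIRE
t=11: input=3 -> V=0 FIRE
t=12: input=3 -> V=0 FIRE
t=13: input=5 -> V=0 FIRE
t=14: input=1 -> V=8

Answer: 8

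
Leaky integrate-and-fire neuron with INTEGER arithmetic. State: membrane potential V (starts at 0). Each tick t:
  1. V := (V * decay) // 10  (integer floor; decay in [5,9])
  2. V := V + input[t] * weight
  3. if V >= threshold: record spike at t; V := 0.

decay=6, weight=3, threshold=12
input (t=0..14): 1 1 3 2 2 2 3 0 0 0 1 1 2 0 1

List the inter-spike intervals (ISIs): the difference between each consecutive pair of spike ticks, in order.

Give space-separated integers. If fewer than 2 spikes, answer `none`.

t=0: input=1 -> V=3
t=1: input=1 -> V=4
t=2: input=3 -> V=11
t=3: input=2 -> V=0 FIRE
t=4: input=2 -> V=6
t=5: input=2 -> V=9
t=6: input=3 -> V=0 FIRE
t=7: input=0 -> V=0
t=8: input=0 -> V=0
t=9: input=0 -> V=0
t=10: input=1 -> V=3
t=11: input=1 -> V=4
t=12: input=2 -> V=8
t=13: input=0 -> V=4
t=14: input=1 -> V=5

Answer: 3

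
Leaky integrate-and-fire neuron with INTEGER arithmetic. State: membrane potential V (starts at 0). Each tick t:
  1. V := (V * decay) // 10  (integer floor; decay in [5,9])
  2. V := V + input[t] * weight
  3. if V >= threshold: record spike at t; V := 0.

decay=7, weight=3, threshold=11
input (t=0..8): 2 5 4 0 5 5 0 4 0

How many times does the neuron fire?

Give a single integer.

t=0: input=2 -> V=6
t=1: input=5 -> V=0 FIRE
t=2: input=4 -> V=0 FIRE
t=3: input=0 -> V=0
t=4: input=5 -> V=0 FIRE
t=5: input=5 -> V=0 FIRE
t=6: input=0 -> V=0
t=7: input=4 -> V=0 FIRE
t=8: input=0 -> V=0

Answer: 5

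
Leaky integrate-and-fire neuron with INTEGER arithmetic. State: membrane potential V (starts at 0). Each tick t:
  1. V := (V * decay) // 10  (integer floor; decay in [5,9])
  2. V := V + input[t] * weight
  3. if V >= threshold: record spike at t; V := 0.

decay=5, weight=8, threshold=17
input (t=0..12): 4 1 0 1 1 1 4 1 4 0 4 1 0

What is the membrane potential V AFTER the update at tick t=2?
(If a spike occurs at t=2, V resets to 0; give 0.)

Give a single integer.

Answer: 4

Derivation:
t=0: input=4 -> V=0 FIRE
t=1: input=1 -> V=8
t=2: input=0 -> V=4
t=3: input=1 -> V=10
t=4: input=1 -> V=13
t=5: input=1 -> V=14
t=6: input=4 -> V=0 FIRE
t=7: input=1 -> V=8
t=8: input=4 -> V=0 FIRE
t=9: input=0 -> V=0
t=10: input=4 -> V=0 FIRE
t=11: input=1 -> V=8
t=12: input=0 -> V=4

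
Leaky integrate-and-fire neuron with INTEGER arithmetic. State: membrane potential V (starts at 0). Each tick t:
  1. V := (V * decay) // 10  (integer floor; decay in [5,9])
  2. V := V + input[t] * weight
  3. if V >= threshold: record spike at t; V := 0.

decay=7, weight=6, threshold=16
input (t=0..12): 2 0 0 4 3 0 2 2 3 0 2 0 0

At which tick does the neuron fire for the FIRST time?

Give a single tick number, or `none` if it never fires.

Answer: 3

Derivation:
t=0: input=2 -> V=12
t=1: input=0 -> V=8
t=2: input=0 -> V=5
t=3: input=4 -> V=0 FIRE
t=4: input=3 -> V=0 FIRE
t=5: input=0 -> V=0
t=6: input=2 -> V=12
t=7: input=2 -> V=0 FIRE
t=8: input=3 -> V=0 FIRE
t=9: input=0 -> V=0
t=10: input=2 -> V=12
t=11: input=0 -> V=8
t=12: input=0 -> V=5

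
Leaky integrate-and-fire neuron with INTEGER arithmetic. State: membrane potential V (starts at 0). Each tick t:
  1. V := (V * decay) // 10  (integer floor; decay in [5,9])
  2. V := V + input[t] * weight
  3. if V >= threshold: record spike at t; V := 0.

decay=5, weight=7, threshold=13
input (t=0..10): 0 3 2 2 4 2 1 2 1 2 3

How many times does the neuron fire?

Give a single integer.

t=0: input=0 -> V=0
t=1: input=3 -> V=0 FIRE
t=2: input=2 -> V=0 FIRE
t=3: input=2 -> V=0 FIRE
t=4: input=4 -> V=0 FIRE
t=5: input=2 -> V=0 FIRE
t=6: input=1 -> V=7
t=7: input=2 -> V=0 FIRE
t=8: input=1 -> V=7
t=9: input=2 -> V=0 FIRE
t=10: input=3 -> V=0 FIRE

Answer: 8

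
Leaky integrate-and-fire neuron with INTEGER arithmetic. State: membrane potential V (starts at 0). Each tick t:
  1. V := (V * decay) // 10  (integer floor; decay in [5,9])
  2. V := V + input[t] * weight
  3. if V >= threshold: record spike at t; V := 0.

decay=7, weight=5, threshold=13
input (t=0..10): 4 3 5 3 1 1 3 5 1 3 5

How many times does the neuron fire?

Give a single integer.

t=0: input=4 -> V=0 FIRE
t=1: input=3 -> V=0 FIRE
t=2: input=5 -> V=0 FIRE
t=3: input=3 -> V=0 FIRE
t=4: input=1 -> V=5
t=5: input=1 -> V=8
t=6: input=3 -> V=0 FIRE
t=7: input=5 -> V=0 FIRE
t=8: input=1 -> V=5
t=9: input=3 -> V=0 FIRE
t=10: input=5 -> V=0 FIRE

Answer: 8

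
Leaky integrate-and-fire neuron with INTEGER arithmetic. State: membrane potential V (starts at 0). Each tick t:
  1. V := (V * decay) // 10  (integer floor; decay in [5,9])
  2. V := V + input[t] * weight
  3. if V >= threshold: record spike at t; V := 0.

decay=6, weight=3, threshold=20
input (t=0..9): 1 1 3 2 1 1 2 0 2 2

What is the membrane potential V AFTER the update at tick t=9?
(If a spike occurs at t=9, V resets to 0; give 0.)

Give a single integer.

t=0: input=1 -> V=3
t=1: input=1 -> V=4
t=2: input=3 -> V=11
t=3: input=2 -> V=12
t=4: input=1 -> V=10
t=5: input=1 -> V=9
t=6: input=2 -> V=11
t=7: input=0 -> V=6
t=8: input=2 -> V=9
t=9: input=2 -> V=11

Answer: 11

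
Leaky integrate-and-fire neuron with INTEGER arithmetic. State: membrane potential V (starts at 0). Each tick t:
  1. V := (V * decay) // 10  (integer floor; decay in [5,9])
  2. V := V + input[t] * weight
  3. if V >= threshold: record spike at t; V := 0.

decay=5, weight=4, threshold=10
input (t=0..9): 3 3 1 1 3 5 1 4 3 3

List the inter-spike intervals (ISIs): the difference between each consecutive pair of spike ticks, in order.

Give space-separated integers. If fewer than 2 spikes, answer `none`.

Answer: 1 3 1 2 1 1

Derivation:
t=0: input=3 -> V=0 FIRE
t=1: input=3 -> V=0 FIRE
t=2: input=1 -> V=4
t=3: input=1 -> V=6
t=4: input=3 -> V=0 FIRE
t=5: input=5 -> V=0 FIRE
t=6: input=1 -> V=4
t=7: input=4 -> V=0 FIRE
t=8: input=3 -> V=0 FIRE
t=9: input=3 -> V=0 FIRE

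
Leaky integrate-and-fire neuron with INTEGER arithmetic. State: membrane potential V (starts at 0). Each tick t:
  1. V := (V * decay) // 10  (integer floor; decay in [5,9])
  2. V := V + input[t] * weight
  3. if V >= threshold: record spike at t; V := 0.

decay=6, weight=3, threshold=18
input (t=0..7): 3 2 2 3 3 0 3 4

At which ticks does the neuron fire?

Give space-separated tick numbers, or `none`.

Answer: 4

Derivation:
t=0: input=3 -> V=9
t=1: input=2 -> V=11
t=2: input=2 -> V=12
t=3: input=3 -> V=16
t=4: input=3 -> V=0 FIRE
t=5: input=0 -> V=0
t=6: input=3 -> V=9
t=7: input=4 -> V=17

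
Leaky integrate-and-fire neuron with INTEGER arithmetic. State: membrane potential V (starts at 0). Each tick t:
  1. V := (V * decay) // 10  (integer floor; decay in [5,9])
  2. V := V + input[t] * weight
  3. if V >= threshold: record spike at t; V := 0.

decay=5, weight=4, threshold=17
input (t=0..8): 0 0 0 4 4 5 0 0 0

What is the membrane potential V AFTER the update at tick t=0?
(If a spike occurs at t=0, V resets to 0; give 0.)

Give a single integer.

t=0: input=0 -> V=0
t=1: input=0 -> V=0
t=2: input=0 -> V=0
t=3: input=4 -> V=16
t=4: input=4 -> V=0 FIRE
t=5: input=5 -> V=0 FIRE
t=6: input=0 -> V=0
t=7: input=0 -> V=0
t=8: input=0 -> V=0

Answer: 0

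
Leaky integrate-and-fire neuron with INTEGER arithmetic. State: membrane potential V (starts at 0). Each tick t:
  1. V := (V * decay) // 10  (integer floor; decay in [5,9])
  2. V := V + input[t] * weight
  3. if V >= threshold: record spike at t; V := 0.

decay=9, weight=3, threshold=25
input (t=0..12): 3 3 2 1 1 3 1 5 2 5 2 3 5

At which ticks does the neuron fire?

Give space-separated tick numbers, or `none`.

Answer: 5 9 12

Derivation:
t=0: input=3 -> V=9
t=1: input=3 -> V=17
t=2: input=2 -> V=21
t=3: input=1 -> V=21
t=4: input=1 -> V=21
t=5: input=3 -> V=0 FIRE
t=6: input=1 -> V=3
t=7: input=5 -> V=17
t=8: input=2 -> V=21
t=9: input=5 -> V=0 FIRE
t=10: input=2 -> V=6
t=11: input=3 -> V=14
t=12: input=5 -> V=0 FIRE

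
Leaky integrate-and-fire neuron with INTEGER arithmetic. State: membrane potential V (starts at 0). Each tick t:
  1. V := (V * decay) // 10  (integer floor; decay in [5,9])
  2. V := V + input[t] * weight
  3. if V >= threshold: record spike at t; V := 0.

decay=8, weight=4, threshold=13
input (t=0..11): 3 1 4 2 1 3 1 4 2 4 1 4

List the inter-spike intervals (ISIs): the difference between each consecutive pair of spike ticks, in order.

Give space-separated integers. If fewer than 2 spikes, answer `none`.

t=0: input=3 -> V=12
t=1: input=1 -> V=0 FIRE
t=2: input=4 -> V=0 FIRE
t=3: input=2 -> V=8
t=4: input=1 -> V=10
t=5: input=3 -> V=0 FIRE
t=6: input=1 -> V=4
t=7: input=4 -> V=0 FIRE
t=8: input=2 -> V=8
t=9: input=4 -> V=0 FIRE
t=10: input=1 -> V=4
t=11: input=4 -> V=0 FIRE

Answer: 1 3 2 2 2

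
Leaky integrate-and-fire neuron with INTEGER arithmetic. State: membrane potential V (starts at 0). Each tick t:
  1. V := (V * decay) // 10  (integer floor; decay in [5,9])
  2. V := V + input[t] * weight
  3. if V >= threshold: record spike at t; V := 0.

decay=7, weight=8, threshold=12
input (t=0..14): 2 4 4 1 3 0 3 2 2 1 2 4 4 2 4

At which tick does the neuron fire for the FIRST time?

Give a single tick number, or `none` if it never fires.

Answer: 0

Derivation:
t=0: input=2 -> V=0 FIRE
t=1: input=4 -> V=0 FIRE
t=2: input=4 -> V=0 FIRE
t=3: input=1 -> V=8
t=4: input=3 -> V=0 FIRE
t=5: input=0 -> V=0
t=6: input=3 -> V=0 FIRE
t=7: input=2 -> V=0 FIRE
t=8: input=2 -> V=0 FIRE
t=9: input=1 -> V=8
t=10: input=2 -> V=0 FIRE
t=11: input=4 -> V=0 FIRE
t=12: input=4 -> V=0 FIRE
t=13: input=2 -> V=0 FIRE
t=14: input=4 -> V=0 FIRE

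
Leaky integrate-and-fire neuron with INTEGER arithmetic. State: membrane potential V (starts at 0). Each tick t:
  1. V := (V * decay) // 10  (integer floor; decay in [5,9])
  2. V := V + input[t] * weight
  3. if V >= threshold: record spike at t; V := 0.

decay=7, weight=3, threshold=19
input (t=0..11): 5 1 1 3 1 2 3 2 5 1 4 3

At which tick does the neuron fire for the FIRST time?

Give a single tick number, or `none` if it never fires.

t=0: input=5 -> V=15
t=1: input=1 -> V=13
t=2: input=1 -> V=12
t=3: input=3 -> V=17
t=4: input=1 -> V=14
t=5: input=2 -> V=15
t=6: input=3 -> V=0 FIRE
t=7: input=2 -> V=6
t=8: input=5 -> V=0 FIRE
t=9: input=1 -> V=3
t=10: input=4 -> V=14
t=11: input=3 -> V=18

Answer: 6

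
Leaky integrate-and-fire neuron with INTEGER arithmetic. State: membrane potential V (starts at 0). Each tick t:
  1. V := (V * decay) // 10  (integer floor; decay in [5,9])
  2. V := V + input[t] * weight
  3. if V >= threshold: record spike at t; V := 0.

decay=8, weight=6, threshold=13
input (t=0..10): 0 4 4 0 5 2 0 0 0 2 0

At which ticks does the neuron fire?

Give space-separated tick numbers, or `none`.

Answer: 1 2 4 9

Derivation:
t=0: input=0 -> V=0
t=1: input=4 -> V=0 FIRE
t=2: input=4 -> V=0 FIRE
t=3: input=0 -> V=0
t=4: input=5 -> V=0 FIRE
t=5: input=2 -> V=12
t=6: input=0 -> V=9
t=7: input=0 -> V=7
t=8: input=0 -> V=5
t=9: input=2 -> V=0 FIRE
t=10: input=0 -> V=0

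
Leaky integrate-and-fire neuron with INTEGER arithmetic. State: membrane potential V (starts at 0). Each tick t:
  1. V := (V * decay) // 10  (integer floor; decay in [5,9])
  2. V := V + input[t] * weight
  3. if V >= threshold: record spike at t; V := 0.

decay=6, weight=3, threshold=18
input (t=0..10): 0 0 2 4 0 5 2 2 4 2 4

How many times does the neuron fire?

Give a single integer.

Answer: 2

Derivation:
t=0: input=0 -> V=0
t=1: input=0 -> V=0
t=2: input=2 -> V=6
t=3: input=4 -> V=15
t=4: input=0 -> V=9
t=5: input=5 -> V=0 FIRE
t=6: input=2 -> V=6
t=7: input=2 -> V=9
t=8: input=4 -> V=17
t=9: input=2 -> V=16
t=10: input=4 -> V=0 FIRE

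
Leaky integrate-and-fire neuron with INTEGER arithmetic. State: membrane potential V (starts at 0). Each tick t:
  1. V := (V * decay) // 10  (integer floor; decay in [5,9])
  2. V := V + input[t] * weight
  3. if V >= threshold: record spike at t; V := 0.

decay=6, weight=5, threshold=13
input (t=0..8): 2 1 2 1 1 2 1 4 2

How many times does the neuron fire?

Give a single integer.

t=0: input=2 -> V=10
t=1: input=1 -> V=11
t=2: input=2 -> V=0 FIRE
t=3: input=1 -> V=5
t=4: input=1 -> V=8
t=5: input=2 -> V=0 FIRE
t=6: input=1 -> V=5
t=7: input=4 -> V=0 FIRE
t=8: input=2 -> V=10

Answer: 3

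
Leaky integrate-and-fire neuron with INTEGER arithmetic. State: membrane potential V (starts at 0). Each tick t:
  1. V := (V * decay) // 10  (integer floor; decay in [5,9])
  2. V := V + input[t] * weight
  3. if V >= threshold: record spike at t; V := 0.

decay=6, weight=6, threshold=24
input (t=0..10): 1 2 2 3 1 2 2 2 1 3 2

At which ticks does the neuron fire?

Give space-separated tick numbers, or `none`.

t=0: input=1 -> V=6
t=1: input=2 -> V=15
t=2: input=2 -> V=21
t=3: input=3 -> V=0 FIRE
t=4: input=1 -> V=6
t=5: input=2 -> V=15
t=6: input=2 -> V=21
t=7: input=2 -> V=0 FIRE
t=8: input=1 -> V=6
t=9: input=3 -> V=21
t=10: input=2 -> V=0 FIRE

Answer: 3 7 10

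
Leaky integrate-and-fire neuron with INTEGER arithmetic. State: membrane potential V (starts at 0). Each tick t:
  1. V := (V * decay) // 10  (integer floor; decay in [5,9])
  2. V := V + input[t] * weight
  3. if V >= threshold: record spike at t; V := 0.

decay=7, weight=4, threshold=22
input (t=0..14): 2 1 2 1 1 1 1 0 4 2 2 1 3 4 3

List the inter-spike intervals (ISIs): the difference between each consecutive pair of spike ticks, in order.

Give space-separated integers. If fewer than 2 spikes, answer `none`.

t=0: input=2 -> V=8
t=1: input=1 -> V=9
t=2: input=2 -> V=14
t=3: input=1 -> V=13
t=4: input=1 -> V=13
t=5: input=1 -> V=13
t=6: input=1 -> V=13
t=7: input=0 -> V=9
t=8: input=4 -> V=0 FIRE
t=9: input=2 -> V=8
t=10: input=2 -> V=13
t=11: input=1 -> V=13
t=12: input=3 -> V=21
t=13: input=4 -> V=0 FIRE
t=14: input=3 -> V=12

Answer: 5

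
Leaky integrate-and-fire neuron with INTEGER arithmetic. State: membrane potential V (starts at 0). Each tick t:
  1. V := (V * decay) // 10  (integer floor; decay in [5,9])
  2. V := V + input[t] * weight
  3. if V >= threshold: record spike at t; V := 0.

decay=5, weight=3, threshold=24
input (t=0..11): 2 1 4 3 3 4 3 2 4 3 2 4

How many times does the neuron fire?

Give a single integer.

t=0: input=2 -> V=6
t=1: input=1 -> V=6
t=2: input=4 -> V=15
t=3: input=3 -> V=16
t=4: input=3 -> V=17
t=5: input=4 -> V=20
t=6: input=3 -> V=19
t=7: input=2 -> V=15
t=8: input=4 -> V=19
t=9: input=3 -> V=18
t=10: input=2 -> V=15
t=11: input=4 -> V=19

Answer: 0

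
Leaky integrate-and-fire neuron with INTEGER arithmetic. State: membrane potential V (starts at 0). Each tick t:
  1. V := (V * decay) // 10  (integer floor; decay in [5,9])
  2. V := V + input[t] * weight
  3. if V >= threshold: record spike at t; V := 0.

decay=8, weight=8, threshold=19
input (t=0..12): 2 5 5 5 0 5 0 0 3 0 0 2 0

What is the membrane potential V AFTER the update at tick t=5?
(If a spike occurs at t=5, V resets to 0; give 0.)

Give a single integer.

t=0: input=2 -> V=16
t=1: input=5 -> V=0 FIRE
t=2: input=5 -> V=0 FIRE
t=3: input=5 -> V=0 FIRE
t=4: input=0 -> V=0
t=5: input=5 -> V=0 FIRE
t=6: input=0 -> V=0
t=7: input=0 -> V=0
t=8: input=3 -> V=0 FIRE
t=9: input=0 -> V=0
t=10: input=0 -> V=0
t=11: input=2 -> V=16
t=12: input=0 -> V=12

Answer: 0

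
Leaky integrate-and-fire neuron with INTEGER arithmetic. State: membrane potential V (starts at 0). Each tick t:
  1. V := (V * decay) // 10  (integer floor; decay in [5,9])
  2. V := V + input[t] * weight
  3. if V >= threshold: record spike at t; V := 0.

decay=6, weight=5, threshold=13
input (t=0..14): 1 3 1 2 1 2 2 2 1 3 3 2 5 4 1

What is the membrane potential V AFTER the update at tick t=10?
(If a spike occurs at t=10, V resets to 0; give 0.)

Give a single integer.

Answer: 0

Derivation:
t=0: input=1 -> V=5
t=1: input=3 -> V=0 FIRE
t=2: input=1 -> V=5
t=3: input=2 -> V=0 FIRE
t=4: input=1 -> V=5
t=5: input=2 -> V=0 FIRE
t=6: input=2 -> V=10
t=7: input=2 -> V=0 FIRE
t=8: input=1 -> V=5
t=9: input=3 -> V=0 FIRE
t=10: input=3 -> V=0 FIRE
t=11: input=2 -> V=10
t=12: input=5 -> V=0 FIRE
t=13: input=4 -> V=0 FIRE
t=14: input=1 -> V=5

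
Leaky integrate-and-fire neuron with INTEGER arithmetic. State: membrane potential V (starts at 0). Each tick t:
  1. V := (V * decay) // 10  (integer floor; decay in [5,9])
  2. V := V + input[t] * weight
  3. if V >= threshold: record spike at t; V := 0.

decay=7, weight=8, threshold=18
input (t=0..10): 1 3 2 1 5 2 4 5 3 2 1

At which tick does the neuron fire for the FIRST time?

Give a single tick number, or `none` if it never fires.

t=0: input=1 -> V=8
t=1: input=3 -> V=0 FIRE
t=2: input=2 -> V=16
t=3: input=1 -> V=0 FIRE
t=4: input=5 -> V=0 FIRE
t=5: input=2 -> V=16
t=6: input=4 -> V=0 FIRE
t=7: input=5 -> V=0 FIRE
t=8: input=3 -> V=0 FIRE
t=9: input=2 -> V=16
t=10: input=1 -> V=0 FIRE

Answer: 1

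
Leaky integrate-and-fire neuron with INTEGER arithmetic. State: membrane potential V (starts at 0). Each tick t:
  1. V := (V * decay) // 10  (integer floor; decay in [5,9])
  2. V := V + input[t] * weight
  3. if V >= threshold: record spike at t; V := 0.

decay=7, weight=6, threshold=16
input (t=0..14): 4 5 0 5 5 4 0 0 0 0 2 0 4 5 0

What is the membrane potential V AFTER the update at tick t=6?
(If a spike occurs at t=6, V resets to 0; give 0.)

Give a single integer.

Answer: 0

Derivation:
t=0: input=4 -> V=0 FIRE
t=1: input=5 -> V=0 FIRE
t=2: input=0 -> V=0
t=3: input=5 -> V=0 FIRE
t=4: input=5 -> V=0 FIRE
t=5: input=4 -> V=0 FIRE
t=6: input=0 -> V=0
t=7: input=0 -> V=0
t=8: input=0 -> V=0
t=9: input=0 -> V=0
t=10: input=2 -> V=12
t=11: input=0 -> V=8
t=12: input=4 -> V=0 FIRE
t=13: input=5 -> V=0 FIRE
t=14: input=0 -> V=0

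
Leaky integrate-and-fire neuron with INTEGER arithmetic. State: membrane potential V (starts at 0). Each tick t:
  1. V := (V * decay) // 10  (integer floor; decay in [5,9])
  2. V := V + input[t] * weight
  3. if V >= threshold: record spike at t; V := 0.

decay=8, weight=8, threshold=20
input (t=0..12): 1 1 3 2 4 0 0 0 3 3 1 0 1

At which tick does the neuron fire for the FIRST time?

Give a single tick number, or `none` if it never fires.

Answer: 2

Derivation:
t=0: input=1 -> V=8
t=1: input=1 -> V=14
t=2: input=3 -> V=0 FIRE
t=3: input=2 -> V=16
t=4: input=4 -> V=0 FIRE
t=5: input=0 -> V=0
t=6: input=0 -> V=0
t=7: input=0 -> V=0
t=8: input=3 -> V=0 FIRE
t=9: input=3 -> V=0 FIRE
t=10: input=1 -> V=8
t=11: input=0 -> V=6
t=12: input=1 -> V=12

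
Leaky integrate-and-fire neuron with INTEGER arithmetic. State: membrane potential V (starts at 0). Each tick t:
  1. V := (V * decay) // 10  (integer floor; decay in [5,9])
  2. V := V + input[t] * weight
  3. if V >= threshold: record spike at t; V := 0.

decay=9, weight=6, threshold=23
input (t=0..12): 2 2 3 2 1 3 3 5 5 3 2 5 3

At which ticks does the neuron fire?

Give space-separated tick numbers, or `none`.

Answer: 2 5 7 8 10 11

Derivation:
t=0: input=2 -> V=12
t=1: input=2 -> V=22
t=2: input=3 -> V=0 FIRE
t=3: input=2 -> V=12
t=4: input=1 -> V=16
t=5: input=3 -> V=0 FIRE
t=6: input=3 -> V=18
t=7: input=5 -> V=0 FIRE
t=8: input=5 -> V=0 FIRE
t=9: input=3 -> V=18
t=10: input=2 -> V=0 FIRE
t=11: input=5 -> V=0 FIRE
t=12: input=3 -> V=18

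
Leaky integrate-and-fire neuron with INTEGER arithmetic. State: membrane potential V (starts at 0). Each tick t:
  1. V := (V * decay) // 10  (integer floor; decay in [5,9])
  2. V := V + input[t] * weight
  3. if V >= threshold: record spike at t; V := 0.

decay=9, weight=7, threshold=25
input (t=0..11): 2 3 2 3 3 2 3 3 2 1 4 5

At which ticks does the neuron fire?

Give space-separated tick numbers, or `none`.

Answer: 1 3 5 7 10 11

Derivation:
t=0: input=2 -> V=14
t=1: input=3 -> V=0 FIRE
t=2: input=2 -> V=14
t=3: input=3 -> V=0 FIRE
t=4: input=3 -> V=21
t=5: input=2 -> V=0 FIRE
t=6: input=3 -> V=21
t=7: input=3 -> V=0 FIRE
t=8: input=2 -> V=14
t=9: input=1 -> V=19
t=10: input=4 -> V=0 FIRE
t=11: input=5 -> V=0 FIRE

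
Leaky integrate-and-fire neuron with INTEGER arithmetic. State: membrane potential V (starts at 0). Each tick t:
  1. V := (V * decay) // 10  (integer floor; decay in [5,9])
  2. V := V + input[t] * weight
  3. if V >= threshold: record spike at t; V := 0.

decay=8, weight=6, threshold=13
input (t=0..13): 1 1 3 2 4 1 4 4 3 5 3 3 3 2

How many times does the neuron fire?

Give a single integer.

t=0: input=1 -> V=6
t=1: input=1 -> V=10
t=2: input=3 -> V=0 FIRE
t=3: input=2 -> V=12
t=4: input=4 -> V=0 FIRE
t=5: input=1 -> V=6
t=6: input=4 -> V=0 FIRE
t=7: input=4 -> V=0 FIRE
t=8: input=3 -> V=0 FIRE
t=9: input=5 -> V=0 FIRE
t=10: input=3 -> V=0 FIRE
t=11: input=3 -> V=0 FIRE
t=12: input=3 -> V=0 FIRE
t=13: input=2 -> V=12

Answer: 9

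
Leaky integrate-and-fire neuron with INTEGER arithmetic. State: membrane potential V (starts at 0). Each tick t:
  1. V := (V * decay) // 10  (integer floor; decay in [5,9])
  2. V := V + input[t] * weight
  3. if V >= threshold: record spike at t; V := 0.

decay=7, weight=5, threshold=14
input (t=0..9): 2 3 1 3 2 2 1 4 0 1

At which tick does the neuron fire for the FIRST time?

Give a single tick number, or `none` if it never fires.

Answer: 1

Derivation:
t=0: input=2 -> V=10
t=1: input=3 -> V=0 FIRE
t=2: input=1 -> V=5
t=3: input=3 -> V=0 FIRE
t=4: input=2 -> V=10
t=5: input=2 -> V=0 FIRE
t=6: input=1 -> V=5
t=7: input=4 -> V=0 FIRE
t=8: input=0 -> V=0
t=9: input=1 -> V=5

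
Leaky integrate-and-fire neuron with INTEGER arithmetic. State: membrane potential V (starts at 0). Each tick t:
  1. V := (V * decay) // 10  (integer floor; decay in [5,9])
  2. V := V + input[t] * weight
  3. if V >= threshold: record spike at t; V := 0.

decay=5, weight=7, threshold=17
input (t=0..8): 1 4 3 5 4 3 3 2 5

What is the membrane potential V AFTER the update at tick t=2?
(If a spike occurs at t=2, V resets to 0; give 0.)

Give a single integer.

t=0: input=1 -> V=7
t=1: input=4 -> V=0 FIRE
t=2: input=3 -> V=0 FIRE
t=3: input=5 -> V=0 FIRE
t=4: input=4 -> V=0 FIRE
t=5: input=3 -> V=0 FIRE
t=6: input=3 -> V=0 FIRE
t=7: input=2 -> V=14
t=8: input=5 -> V=0 FIRE

Answer: 0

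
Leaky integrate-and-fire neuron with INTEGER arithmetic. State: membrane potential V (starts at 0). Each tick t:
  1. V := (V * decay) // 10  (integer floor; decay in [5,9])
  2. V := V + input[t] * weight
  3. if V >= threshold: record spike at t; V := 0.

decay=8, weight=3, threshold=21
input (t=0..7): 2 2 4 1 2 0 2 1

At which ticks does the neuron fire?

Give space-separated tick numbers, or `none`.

t=0: input=2 -> V=6
t=1: input=2 -> V=10
t=2: input=4 -> V=20
t=3: input=1 -> V=19
t=4: input=2 -> V=0 FIRE
t=5: input=0 -> V=0
t=6: input=2 -> V=6
t=7: input=1 -> V=7

Answer: 4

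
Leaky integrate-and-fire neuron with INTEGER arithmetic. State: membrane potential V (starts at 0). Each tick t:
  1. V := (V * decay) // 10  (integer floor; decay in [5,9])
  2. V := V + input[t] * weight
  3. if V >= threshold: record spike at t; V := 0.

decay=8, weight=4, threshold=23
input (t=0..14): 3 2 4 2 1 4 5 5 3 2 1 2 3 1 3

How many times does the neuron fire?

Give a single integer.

Answer: 4

Derivation:
t=0: input=3 -> V=12
t=1: input=2 -> V=17
t=2: input=4 -> V=0 FIRE
t=3: input=2 -> V=8
t=4: input=1 -> V=10
t=5: input=4 -> V=0 FIRE
t=6: input=5 -> V=20
t=7: input=5 -> V=0 FIRE
t=8: input=3 -> V=12
t=9: input=2 -> V=17
t=10: input=1 -> V=17
t=11: input=2 -> V=21
t=12: input=3 -> V=0 FIRE
t=13: input=1 -> V=4
t=14: input=3 -> V=15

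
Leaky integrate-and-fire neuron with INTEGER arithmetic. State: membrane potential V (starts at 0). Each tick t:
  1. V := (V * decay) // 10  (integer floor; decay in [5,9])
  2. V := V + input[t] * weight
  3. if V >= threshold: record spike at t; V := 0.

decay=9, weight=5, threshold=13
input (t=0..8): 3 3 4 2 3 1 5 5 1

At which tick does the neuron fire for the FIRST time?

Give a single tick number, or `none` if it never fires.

Answer: 0

Derivation:
t=0: input=3 -> V=0 FIRE
t=1: input=3 -> V=0 FIRE
t=2: input=4 -> V=0 FIRE
t=3: input=2 -> V=10
t=4: input=3 -> V=0 FIRE
t=5: input=1 -> V=5
t=6: input=5 -> V=0 FIRE
t=7: input=5 -> V=0 FIRE
t=8: input=1 -> V=5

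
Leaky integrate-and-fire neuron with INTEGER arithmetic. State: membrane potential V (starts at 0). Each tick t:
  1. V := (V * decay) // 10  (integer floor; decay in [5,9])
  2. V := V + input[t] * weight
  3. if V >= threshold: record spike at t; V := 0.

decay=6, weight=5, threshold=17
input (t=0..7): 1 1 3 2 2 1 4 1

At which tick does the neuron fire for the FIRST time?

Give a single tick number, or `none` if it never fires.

Answer: 2

Derivation:
t=0: input=1 -> V=5
t=1: input=1 -> V=8
t=2: input=3 -> V=0 FIRE
t=3: input=2 -> V=10
t=4: input=2 -> V=16
t=5: input=1 -> V=14
t=6: input=4 -> V=0 FIRE
t=7: input=1 -> V=5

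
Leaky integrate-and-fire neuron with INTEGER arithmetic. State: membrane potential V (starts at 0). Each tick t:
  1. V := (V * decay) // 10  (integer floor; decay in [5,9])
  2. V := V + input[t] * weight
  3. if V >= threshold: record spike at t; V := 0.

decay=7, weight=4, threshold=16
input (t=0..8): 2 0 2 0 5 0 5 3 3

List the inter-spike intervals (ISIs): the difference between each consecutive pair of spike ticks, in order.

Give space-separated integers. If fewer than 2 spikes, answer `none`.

t=0: input=2 -> V=8
t=1: input=0 -> V=5
t=2: input=2 -> V=11
t=3: input=0 -> V=7
t=4: input=5 -> V=0 FIRE
t=5: input=0 -> V=0
t=6: input=5 -> V=0 FIRE
t=7: input=3 -> V=12
t=8: input=3 -> V=0 FIRE

Answer: 2 2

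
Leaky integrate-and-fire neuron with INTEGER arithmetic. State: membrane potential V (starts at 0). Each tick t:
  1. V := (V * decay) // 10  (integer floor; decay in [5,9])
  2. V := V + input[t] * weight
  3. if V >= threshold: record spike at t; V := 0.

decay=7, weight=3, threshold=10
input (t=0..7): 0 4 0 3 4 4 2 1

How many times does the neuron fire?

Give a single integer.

Answer: 3

Derivation:
t=0: input=0 -> V=0
t=1: input=4 -> V=0 FIRE
t=2: input=0 -> V=0
t=3: input=3 -> V=9
t=4: input=4 -> V=0 FIRE
t=5: input=4 -> V=0 FIRE
t=6: input=2 -> V=6
t=7: input=1 -> V=7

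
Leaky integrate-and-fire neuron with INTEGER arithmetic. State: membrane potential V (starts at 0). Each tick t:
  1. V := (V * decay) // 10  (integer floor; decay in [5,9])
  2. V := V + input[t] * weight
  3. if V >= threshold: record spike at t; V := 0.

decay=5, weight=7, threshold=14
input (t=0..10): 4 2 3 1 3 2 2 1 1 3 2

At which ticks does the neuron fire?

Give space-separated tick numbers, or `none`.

Answer: 0 1 2 4 5 6 9 10

Derivation:
t=0: input=4 -> V=0 FIRE
t=1: input=2 -> V=0 FIRE
t=2: input=3 -> V=0 FIRE
t=3: input=1 -> V=7
t=4: input=3 -> V=0 FIRE
t=5: input=2 -> V=0 FIRE
t=6: input=2 -> V=0 FIRE
t=7: input=1 -> V=7
t=8: input=1 -> V=10
t=9: input=3 -> V=0 FIRE
t=10: input=2 -> V=0 FIRE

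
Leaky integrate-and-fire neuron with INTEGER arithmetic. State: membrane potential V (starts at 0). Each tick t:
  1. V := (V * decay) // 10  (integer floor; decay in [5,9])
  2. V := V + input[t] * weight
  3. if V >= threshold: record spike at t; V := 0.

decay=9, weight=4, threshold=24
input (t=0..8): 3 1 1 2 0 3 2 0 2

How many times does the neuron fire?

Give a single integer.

Answer: 1

Derivation:
t=0: input=3 -> V=12
t=1: input=1 -> V=14
t=2: input=1 -> V=16
t=3: input=2 -> V=22
t=4: input=0 -> V=19
t=5: input=3 -> V=0 FIRE
t=6: input=2 -> V=8
t=7: input=0 -> V=7
t=8: input=2 -> V=14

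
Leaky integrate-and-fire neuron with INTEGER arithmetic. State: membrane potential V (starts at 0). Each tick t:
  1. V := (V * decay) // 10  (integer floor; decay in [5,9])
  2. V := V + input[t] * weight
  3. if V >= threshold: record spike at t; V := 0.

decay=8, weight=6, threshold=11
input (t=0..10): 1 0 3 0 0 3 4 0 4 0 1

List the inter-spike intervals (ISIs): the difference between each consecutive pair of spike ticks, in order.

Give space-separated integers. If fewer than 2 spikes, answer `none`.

Answer: 3 1 2

Derivation:
t=0: input=1 -> V=6
t=1: input=0 -> V=4
t=2: input=3 -> V=0 FIRE
t=3: input=0 -> V=0
t=4: input=0 -> V=0
t=5: input=3 -> V=0 FIRE
t=6: input=4 -> V=0 FIRE
t=7: input=0 -> V=0
t=8: input=4 -> V=0 FIRE
t=9: input=0 -> V=0
t=10: input=1 -> V=6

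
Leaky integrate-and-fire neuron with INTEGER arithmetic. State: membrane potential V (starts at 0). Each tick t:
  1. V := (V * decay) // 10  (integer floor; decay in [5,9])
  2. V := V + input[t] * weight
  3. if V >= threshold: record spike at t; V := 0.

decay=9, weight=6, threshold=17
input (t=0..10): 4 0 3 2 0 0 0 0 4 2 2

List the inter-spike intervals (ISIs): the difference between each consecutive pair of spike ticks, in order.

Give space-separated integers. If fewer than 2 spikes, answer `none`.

t=0: input=4 -> V=0 FIRE
t=1: input=0 -> V=0
t=2: input=3 -> V=0 FIRE
t=3: input=2 -> V=12
t=4: input=0 -> V=10
t=5: input=0 -> V=9
t=6: input=0 -> V=8
t=7: input=0 -> V=7
t=8: input=4 -> V=0 FIRE
t=9: input=2 -> V=12
t=10: input=2 -> V=0 FIRE

Answer: 2 6 2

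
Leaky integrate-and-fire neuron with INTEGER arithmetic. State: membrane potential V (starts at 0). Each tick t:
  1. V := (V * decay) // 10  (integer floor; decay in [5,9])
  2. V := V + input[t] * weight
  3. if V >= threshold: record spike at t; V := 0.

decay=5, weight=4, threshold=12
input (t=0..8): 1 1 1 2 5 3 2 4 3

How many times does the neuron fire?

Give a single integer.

Answer: 4

Derivation:
t=0: input=1 -> V=4
t=1: input=1 -> V=6
t=2: input=1 -> V=7
t=3: input=2 -> V=11
t=4: input=5 -> V=0 FIRE
t=5: input=3 -> V=0 FIRE
t=6: input=2 -> V=8
t=7: input=4 -> V=0 FIRE
t=8: input=3 -> V=0 FIRE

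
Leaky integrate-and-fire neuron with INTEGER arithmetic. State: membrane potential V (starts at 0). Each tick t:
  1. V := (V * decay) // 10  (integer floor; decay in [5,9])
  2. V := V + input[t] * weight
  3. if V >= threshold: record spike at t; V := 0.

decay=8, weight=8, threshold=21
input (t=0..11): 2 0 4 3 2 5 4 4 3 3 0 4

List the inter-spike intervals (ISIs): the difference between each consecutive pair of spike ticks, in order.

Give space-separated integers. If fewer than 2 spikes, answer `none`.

t=0: input=2 -> V=16
t=1: input=0 -> V=12
t=2: input=4 -> V=0 FIRE
t=3: input=3 -> V=0 FIRE
t=4: input=2 -> V=16
t=5: input=5 -> V=0 FIRE
t=6: input=4 -> V=0 FIRE
t=7: input=4 -> V=0 FIRE
t=8: input=3 -> V=0 FIRE
t=9: input=3 -> V=0 FIRE
t=10: input=0 -> V=0
t=11: input=4 -> V=0 FIRE

Answer: 1 2 1 1 1 1 2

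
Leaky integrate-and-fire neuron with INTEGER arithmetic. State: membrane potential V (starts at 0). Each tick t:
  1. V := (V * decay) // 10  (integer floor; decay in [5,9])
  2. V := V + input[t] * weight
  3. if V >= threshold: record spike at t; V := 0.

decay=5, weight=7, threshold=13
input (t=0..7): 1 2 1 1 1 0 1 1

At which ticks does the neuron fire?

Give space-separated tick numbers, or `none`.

Answer: 1

Derivation:
t=0: input=1 -> V=7
t=1: input=2 -> V=0 FIRE
t=2: input=1 -> V=7
t=3: input=1 -> V=10
t=4: input=1 -> V=12
t=5: input=0 -> V=6
t=6: input=1 -> V=10
t=7: input=1 -> V=12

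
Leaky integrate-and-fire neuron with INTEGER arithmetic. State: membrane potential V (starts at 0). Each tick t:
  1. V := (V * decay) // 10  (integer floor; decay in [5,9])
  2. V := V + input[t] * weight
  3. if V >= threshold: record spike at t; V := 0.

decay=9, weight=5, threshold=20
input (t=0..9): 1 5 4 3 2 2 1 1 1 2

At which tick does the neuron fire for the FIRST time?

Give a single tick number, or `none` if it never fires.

t=0: input=1 -> V=5
t=1: input=5 -> V=0 FIRE
t=2: input=4 -> V=0 FIRE
t=3: input=3 -> V=15
t=4: input=2 -> V=0 FIRE
t=5: input=2 -> V=10
t=6: input=1 -> V=14
t=7: input=1 -> V=17
t=8: input=1 -> V=0 FIRE
t=9: input=2 -> V=10

Answer: 1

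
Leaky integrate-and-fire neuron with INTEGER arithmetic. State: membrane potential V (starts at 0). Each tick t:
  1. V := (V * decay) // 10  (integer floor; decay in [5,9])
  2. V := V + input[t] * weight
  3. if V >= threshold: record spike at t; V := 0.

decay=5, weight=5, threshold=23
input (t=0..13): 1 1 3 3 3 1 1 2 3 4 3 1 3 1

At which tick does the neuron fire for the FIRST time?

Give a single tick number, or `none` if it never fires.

Answer: 3

Derivation:
t=0: input=1 -> V=5
t=1: input=1 -> V=7
t=2: input=3 -> V=18
t=3: input=3 -> V=0 FIRE
t=4: input=3 -> V=15
t=5: input=1 -> V=12
t=6: input=1 -> V=11
t=7: input=2 -> V=15
t=8: input=3 -> V=22
t=9: input=4 -> V=0 FIRE
t=10: input=3 -> V=15
t=11: input=1 -> V=12
t=12: input=3 -> V=21
t=13: input=1 -> V=15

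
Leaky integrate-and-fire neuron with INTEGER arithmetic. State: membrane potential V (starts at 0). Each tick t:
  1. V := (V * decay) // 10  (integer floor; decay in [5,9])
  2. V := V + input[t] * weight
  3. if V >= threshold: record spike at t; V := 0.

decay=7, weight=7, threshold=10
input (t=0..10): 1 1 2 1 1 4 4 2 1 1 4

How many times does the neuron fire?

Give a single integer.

t=0: input=1 -> V=7
t=1: input=1 -> V=0 FIRE
t=2: input=2 -> V=0 FIRE
t=3: input=1 -> V=7
t=4: input=1 -> V=0 FIRE
t=5: input=4 -> V=0 FIRE
t=6: input=4 -> V=0 FIRE
t=7: input=2 -> V=0 FIRE
t=8: input=1 -> V=7
t=9: input=1 -> V=0 FIRE
t=10: input=4 -> V=0 FIRE

Answer: 8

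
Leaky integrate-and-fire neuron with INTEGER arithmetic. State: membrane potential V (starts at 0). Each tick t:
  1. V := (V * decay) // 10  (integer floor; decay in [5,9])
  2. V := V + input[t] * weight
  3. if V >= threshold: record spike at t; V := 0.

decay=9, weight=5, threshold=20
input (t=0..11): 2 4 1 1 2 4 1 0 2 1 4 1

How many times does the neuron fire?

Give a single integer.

t=0: input=2 -> V=10
t=1: input=4 -> V=0 FIRE
t=2: input=1 -> V=5
t=3: input=1 -> V=9
t=4: input=2 -> V=18
t=5: input=4 -> V=0 FIRE
t=6: input=1 -> V=5
t=7: input=0 -> V=4
t=8: input=2 -> V=13
t=9: input=1 -> V=16
t=10: input=4 -> V=0 FIRE
t=11: input=1 -> V=5

Answer: 3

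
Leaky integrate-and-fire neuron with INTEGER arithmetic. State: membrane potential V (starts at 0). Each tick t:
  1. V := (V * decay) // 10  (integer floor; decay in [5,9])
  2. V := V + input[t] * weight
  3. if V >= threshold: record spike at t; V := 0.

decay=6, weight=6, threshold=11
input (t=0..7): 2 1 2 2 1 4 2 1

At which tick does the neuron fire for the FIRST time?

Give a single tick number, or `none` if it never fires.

t=0: input=2 -> V=0 FIRE
t=1: input=1 -> V=6
t=2: input=2 -> V=0 FIRE
t=3: input=2 -> V=0 FIRE
t=4: input=1 -> V=6
t=5: input=4 -> V=0 FIRE
t=6: input=2 -> V=0 FIRE
t=7: input=1 -> V=6

Answer: 0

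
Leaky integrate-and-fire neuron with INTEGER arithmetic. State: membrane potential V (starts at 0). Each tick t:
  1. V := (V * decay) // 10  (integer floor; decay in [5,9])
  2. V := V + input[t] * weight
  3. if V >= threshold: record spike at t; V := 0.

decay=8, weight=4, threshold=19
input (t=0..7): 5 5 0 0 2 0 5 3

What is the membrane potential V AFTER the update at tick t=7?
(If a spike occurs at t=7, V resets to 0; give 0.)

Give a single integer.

Answer: 12

Derivation:
t=0: input=5 -> V=0 FIRE
t=1: input=5 -> V=0 FIRE
t=2: input=0 -> V=0
t=3: input=0 -> V=0
t=4: input=2 -> V=8
t=5: input=0 -> V=6
t=6: input=5 -> V=0 FIRE
t=7: input=3 -> V=12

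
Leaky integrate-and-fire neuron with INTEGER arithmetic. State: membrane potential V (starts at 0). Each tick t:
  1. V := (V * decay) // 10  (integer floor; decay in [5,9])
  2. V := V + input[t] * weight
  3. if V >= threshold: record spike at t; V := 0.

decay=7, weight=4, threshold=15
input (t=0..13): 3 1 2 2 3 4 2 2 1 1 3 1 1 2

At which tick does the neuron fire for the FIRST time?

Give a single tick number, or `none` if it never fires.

t=0: input=3 -> V=12
t=1: input=1 -> V=12
t=2: input=2 -> V=0 FIRE
t=3: input=2 -> V=8
t=4: input=3 -> V=0 FIRE
t=5: input=4 -> V=0 FIRE
t=6: input=2 -> V=8
t=7: input=2 -> V=13
t=8: input=1 -> V=13
t=9: input=1 -> V=13
t=10: input=3 -> V=0 FIRE
t=11: input=1 -> V=4
t=12: input=1 -> V=6
t=13: input=2 -> V=12

Answer: 2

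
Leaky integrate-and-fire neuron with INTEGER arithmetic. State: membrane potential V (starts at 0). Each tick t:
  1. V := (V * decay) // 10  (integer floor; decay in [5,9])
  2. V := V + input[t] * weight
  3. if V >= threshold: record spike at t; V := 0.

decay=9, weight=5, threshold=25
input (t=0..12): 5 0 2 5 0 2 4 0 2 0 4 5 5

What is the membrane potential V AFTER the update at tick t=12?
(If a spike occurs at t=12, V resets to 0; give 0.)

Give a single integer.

Answer: 0

Derivation:
t=0: input=5 -> V=0 FIRE
t=1: input=0 -> V=0
t=2: input=2 -> V=10
t=3: input=5 -> V=0 FIRE
t=4: input=0 -> V=0
t=5: input=2 -> V=10
t=6: input=4 -> V=0 FIRE
t=7: input=0 -> V=0
t=8: input=2 -> V=10
t=9: input=0 -> V=9
t=10: input=4 -> V=0 FIRE
t=11: input=5 -> V=0 FIRE
t=12: input=5 -> V=0 FIRE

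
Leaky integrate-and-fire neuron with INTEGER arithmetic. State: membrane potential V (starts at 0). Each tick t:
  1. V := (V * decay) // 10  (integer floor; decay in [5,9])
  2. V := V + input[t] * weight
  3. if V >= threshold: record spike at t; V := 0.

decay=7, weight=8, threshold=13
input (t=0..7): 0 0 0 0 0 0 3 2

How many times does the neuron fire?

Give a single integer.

Answer: 2

Derivation:
t=0: input=0 -> V=0
t=1: input=0 -> V=0
t=2: input=0 -> V=0
t=3: input=0 -> V=0
t=4: input=0 -> V=0
t=5: input=0 -> V=0
t=6: input=3 -> V=0 FIRE
t=7: input=2 -> V=0 FIRE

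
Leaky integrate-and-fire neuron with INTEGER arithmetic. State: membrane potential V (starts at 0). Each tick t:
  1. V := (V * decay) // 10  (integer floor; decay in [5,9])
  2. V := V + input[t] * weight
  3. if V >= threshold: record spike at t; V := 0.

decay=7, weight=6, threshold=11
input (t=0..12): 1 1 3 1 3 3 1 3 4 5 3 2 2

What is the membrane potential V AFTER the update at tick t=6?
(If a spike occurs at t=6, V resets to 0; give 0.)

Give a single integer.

Answer: 6

Derivation:
t=0: input=1 -> V=6
t=1: input=1 -> V=10
t=2: input=3 -> V=0 FIRE
t=3: input=1 -> V=6
t=4: input=3 -> V=0 FIRE
t=5: input=3 -> V=0 FIRE
t=6: input=1 -> V=6
t=7: input=3 -> V=0 FIRE
t=8: input=4 -> V=0 FIRE
t=9: input=5 -> V=0 FIRE
t=10: input=3 -> V=0 FIRE
t=11: input=2 -> V=0 FIRE
t=12: input=2 -> V=0 FIRE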